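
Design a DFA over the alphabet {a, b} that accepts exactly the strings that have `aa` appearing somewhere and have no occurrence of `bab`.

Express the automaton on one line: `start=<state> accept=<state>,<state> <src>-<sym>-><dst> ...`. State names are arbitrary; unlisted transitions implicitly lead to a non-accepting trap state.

start=q0 accept=q3,q5,q7 q0-a->q1 q0-b->q2 q1-a->q3 q1-b->q2 q2-a->q4 q2-b->q2 q3-a->q3 q3-b->q5 q4-a->q3 q4-b->q6 q5-a->q7 q5-b->q5 q6-a->q6 q6-b->q6 q7-a->q3 q7-b->q6

Run two small machines in parallel and take their product. The first has 3 states tracking whether and how much of `aa` has been seen; the second has 4 states tracking partial matches of the forbidden pattern `bab`. A product state is a pair (one from each), accepting exactly when both do. Equivalent product states are then merged.
An 8-state machine:
        a   b  
>  q0   q1  q2 
   q1   q3  q2 
   q2   q4  q2 
 * q3   q3  q5 
   q4   q3  q6 
 * q5   q7  q5 
   q6   q6  q6 
 * q7   q3  q6 
(> = start, * = accepting)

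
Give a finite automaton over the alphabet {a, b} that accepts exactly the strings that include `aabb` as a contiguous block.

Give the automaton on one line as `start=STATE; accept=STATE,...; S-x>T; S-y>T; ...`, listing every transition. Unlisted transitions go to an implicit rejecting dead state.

start=q0; accept=q4; q0-a>q1; q0-b>q0; q1-a>q2; q1-b>q0; q2-a>q2; q2-b>q3; q3-a>q1; q3-b>q4; q4-a>q4; q4-b>q4

States q0..q3 record the length of the longest prefix of `aabb` that matches the current input suffix. Reaching q4 means `aabb` has been seen, and we stay there forever. Accept from q4.
        a   b  
>  q0   q1  q0 
   q1   q2  q0 
   q2   q2  q3 
   q3   q1  q4 
 * q4   q4  q4 
(> = start, * = accepting)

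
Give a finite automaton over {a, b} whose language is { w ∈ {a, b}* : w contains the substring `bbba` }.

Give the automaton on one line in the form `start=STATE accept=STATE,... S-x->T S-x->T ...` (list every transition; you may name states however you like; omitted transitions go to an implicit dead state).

States q0..q3 record the length of the longest prefix of `bbba` that matches the current input suffix. Reaching q4 means `bbba` has been seen, and we stay there forever. Accept from q4.
With 5 states:
        a   b  
>  q0   q0  q1 
   q1   q0  q2 
   q2   q0  q3 
   q3   q4  q3 
 * q4   q4  q4 
(> = start, * = accepting)

start=q0 accept=q4 q0-a->q0 q0-b->q1 q1-a->q0 q1-b->q2 q2-a->q0 q2-b->q3 q3-a->q4 q3-b->q3 q4-a->q4 q4-b->q4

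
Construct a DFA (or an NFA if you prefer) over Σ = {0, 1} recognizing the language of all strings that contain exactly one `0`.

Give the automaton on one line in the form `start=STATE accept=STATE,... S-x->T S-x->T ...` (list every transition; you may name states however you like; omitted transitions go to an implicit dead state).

Only the number of `0`s matters, and only up to 2. Make a chain A → B → C advanced by each `0` (with C absorbing); every other symbol self-loops. The accepting set is {B}.
With 3 states:
       0  1 
>  A   B  A 
 * B   C  B 
   C   C  C 
(> = start, * = accepting)

start=A accept=B A-0->B A-1->A B-0->C B-1->B C-0->C C-1->C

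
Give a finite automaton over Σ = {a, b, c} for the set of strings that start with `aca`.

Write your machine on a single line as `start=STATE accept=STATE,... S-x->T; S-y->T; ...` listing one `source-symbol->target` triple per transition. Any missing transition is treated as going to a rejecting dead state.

start=q0; accept=q3; q0-a->q1; q0-b->q4; q0-c->q4; q1-a->q4; q1-b->q4; q1-c->q2; q2-a->q3; q2-b->q4; q2-c->q4; q3-a->q3; q3-b->q3; q3-c->q3; q4-a->q4; q4-b->q4; q4-c->q4

Check the first 3 symbols one by one: q0 through q2 record how many have matched `aca` so far; any wrong symbol goes to the dead state q4. After all 3 match we enter the accepting sink q3.
        a   b   c  
>  q0   q1  q4  q4 
   q1   q4  q4  q2 
   q2   q3  q4  q4 
 * q3   q3  q3  q3 
   q4   q4  q4  q4 
(> = start, * = accepting)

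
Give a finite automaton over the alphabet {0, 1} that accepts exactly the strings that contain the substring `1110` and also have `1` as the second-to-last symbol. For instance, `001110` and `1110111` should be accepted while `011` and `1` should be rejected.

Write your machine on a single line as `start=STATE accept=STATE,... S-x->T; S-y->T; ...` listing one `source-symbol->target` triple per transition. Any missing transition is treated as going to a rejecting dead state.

start=q0; accept=q8,q11; q0-0->q1; q0-1->q2; q1-0->q3; q1-1->q4; q2-0->q5; q2-1->q6; q3-0->q3; q3-1->q4; q4-0->q5; q4-1->q6; q5-0->q3; q5-1->q4; q6-0->q5; q6-1->q7; q7-0->q8; q7-1->q7; q8-0->q9; q8-1->q10; q9-0->q9; q9-1->q10; q10-0->q8; q10-1->q11; q11-0->q8; q11-1->q11

Handle the two conditions separately and then intersect. One (5 states) tracks whether and how much of `1110` has been seen; the other (7 states) tracks the last 2 symbols read. Each combined state is a pair, one component from each; accept when both components accept.
          0    1  
>  q0     q1   q2 
   q1     q3   q4 
   q2     q5   q6 
   q3     q3   q4 
   q4     q5   q6 
   q5     q3   q4 
   q6     q5   q7 
   q7     q8   q7 
 * q8     q9  q10 
   q9     q9  q10 
   q10    q8  q11 
 * q11    q8  q11 
(> = start, * = accepting)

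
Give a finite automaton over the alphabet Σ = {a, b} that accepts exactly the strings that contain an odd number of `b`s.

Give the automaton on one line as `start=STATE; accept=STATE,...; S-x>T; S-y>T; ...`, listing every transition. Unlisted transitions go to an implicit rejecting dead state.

start=s0; accept=s1; s0-a>s0; s0-b>s1; s1-a>s1; s1-b>s0

The only thing that matters is how many `b`s have appeared, reduced mod 2. Use one state per residue: s0 for 0, …, s1 for 1. Reading `b` moves to the next residue; anything else stays put. s1 is accepting.
        a   b  
>  s0   s0  s1 
 * s1   s1  s0 
(> = start, * = accepting)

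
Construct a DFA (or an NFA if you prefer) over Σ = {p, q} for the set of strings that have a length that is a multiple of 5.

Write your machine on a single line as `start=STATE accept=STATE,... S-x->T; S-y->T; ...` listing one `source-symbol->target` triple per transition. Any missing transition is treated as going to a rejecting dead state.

start=s0; accept=s0; s0-p->s1; s0-q->s1; s1-p->s2; s1-q->s2; s2-p->s3; s2-q->s3; s3-p->s4; s3-q->s4; s4-p->s0; s4-q->s0

Only the length mod 5 matters, so use a 5-cycle: from any state, every input symbol moves to the next state, wrapping s4 back to s0. Mark s0 accepting.
5 states suffice.
        p   q  
>* s0   s1  s1 
   s1   s2  s2 
   s2   s3  s3 
   s3   s4  s4 
   s4   s0  s0 
(> = start, * = accepting)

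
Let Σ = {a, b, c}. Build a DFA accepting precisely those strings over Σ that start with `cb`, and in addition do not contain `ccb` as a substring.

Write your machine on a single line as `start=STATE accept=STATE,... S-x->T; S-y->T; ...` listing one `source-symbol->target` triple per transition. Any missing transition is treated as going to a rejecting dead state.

start=q0; accept=q3,q4,q5; q0-a->q1; q0-b->q1; q0-c->q2; q1-a->q1; q1-b->q1; q1-c->q1; q2-a->q1; q2-b->q3; q2-c->q1; q3-a->q3; q3-b->q3; q3-c->q4; q4-a->q3; q4-b->q3; q4-c->q5; q5-a->q3; q5-b->q1; q5-c->q5

Build one automaton per condition and run them in lockstep. The first has 4 states tracking whether the input so far still matches the prefix `cb`; the second has 4 states tracking partial matches of the forbidden pattern `ccb`. A product state is a pair (one from each), accepting exactly when both do. Minimizing collapses redundant product states.
6 states suffice.
        a   b   c  
>  q0   q1  q1  q2 
   q1   q1  q1  q1 
   q2   q1  q3  q1 
 * q3   q3  q3  q4 
 * q4   q3  q3  q5 
 * q5   q3  q1  q5 
(> = start, * = accepting)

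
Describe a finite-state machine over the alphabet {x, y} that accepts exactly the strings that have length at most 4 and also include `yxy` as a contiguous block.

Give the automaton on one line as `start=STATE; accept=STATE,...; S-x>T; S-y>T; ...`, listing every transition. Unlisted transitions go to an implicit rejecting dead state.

Run two small machines in parallel and take their product. The first has 6 states tracking the input length, saturating at 5; the second has 4 states tracking whether and how much of `yxy` has been seen. A product state is a pair (one from each), accepting exactly when both do.
An 18-state machine:
          x    y  
>  S0     S1   S2 
   S1     S3   S4 
   S2     S5   S4 
   S3     S6   S7 
   S4     S8   S7 
   S5     S6   S9 
   S6    S10  S11 
   S7    S12  S11 
   S8    S10  S13 
 * S9    S13  S13 
   S10   S14  S15 
   S11   S16  S15 
   S12   S14  S17 
 * S13   S17  S17 
   S14   S14  S15 
   S15   S16  S15 
   S16   S14  S17 
   S17   S17  S17 
(> = start, * = accepting)

start=S0; accept=S9,S13; S0-x>S1; S0-y>S2; S1-x>S3; S1-y>S4; S2-x>S5; S2-y>S4; S3-x>S6; S3-y>S7; S4-x>S8; S4-y>S7; S5-x>S6; S5-y>S9; S6-x>S10; S6-y>S11; S7-x>S12; S7-y>S11; S8-x>S10; S8-y>S13; S9-x>S13; S9-y>S13; S10-x>S14; S10-y>S15; S11-x>S16; S11-y>S15; S12-x>S14; S12-y>S17; S13-x>S17; S13-y>S17; S14-x>S14; S14-y>S15; S15-x>S16; S15-y>S15; S16-x>S14; S16-y>S17; S17-x>S17; S17-y>S17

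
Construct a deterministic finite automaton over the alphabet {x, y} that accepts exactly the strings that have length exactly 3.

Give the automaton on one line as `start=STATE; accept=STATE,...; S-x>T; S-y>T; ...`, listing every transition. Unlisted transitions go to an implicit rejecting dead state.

Count input length up to 4: every symbol moves from S0 toward S4, which means 'more than 3' and absorbs. Accept from {S3}.
With 5 states:
        x   y  
>  S0   S1  S1 
   S1   S2  S2 
   S2   S3  S3 
 * S3   S4  S4 
   S4   S4  S4 
(> = start, * = accepting)

start=S0; accept=S3; S0-x>S1; S0-y>S1; S1-x>S2; S1-y>S2; S2-x>S3; S2-y>S3; S3-x>S4; S3-y>S4; S4-x>S4; S4-y>S4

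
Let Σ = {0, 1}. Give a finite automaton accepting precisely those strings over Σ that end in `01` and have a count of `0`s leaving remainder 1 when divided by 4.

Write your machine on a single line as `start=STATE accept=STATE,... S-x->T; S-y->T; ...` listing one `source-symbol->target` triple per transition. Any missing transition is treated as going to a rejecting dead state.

start=q0; accept=q3; q0-0->q1; q0-1->q0; q1-0->q2; q1-1->q3; q2-0->q4; q2-1->q2; q3-0->q2; q3-1->q5; q4-0->q0; q4-1->q4; q5-0->q2; q5-1->q5

Build one automaton per condition and run them in lockstep. The first has 3 states tracking how much of the suffix `01` has currently been matched; the second has 4 states tracking the count of `0`s modulo 4. A product state is a pair (one from each), accepting exactly when both do. Equivalent product states are then merged.
        0   1  
>  q0   q1  q0 
   q1   q2  q3 
   q2   q4  q2 
 * q3   q2  q5 
   q4   q0  q4 
   q5   q2  q5 
(> = start, * = accepting)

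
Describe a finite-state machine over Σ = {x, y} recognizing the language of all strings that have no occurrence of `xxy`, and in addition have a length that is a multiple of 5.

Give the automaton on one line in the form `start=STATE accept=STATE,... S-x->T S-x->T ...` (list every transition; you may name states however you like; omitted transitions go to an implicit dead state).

start=q0 accept=q0,q14,q16 q0-x->q1 q0-y->q2 q1-x->q3 q1-y->q4 q2-x->q5 q2-y->q4 q3-x->q6 q3-y->q7 q4-x->q8 q4-y->q9 q5-x->q6 q5-y->q9 q6-x->q10 q6-y->q11 q7-x->q11 q7-y->q11 q8-x->q10 q8-y->q12 q9-x->q13 q9-y->q12 q10-x->q14 q10-y->q15 q11-x->q15 q11-y->q15 q12-x->q16 q12-y->q0 q13-x->q14 q13-y->q0 q14-x->q17 q14-y->q18 q15-x->q18 q15-y->q18 q16-x->q17 q16-y->q2 q17-x->q3 q17-y->q19 q18-x->q19 q18-y->q19 q19-x->q7 q19-y->q7

Run two small machines in parallel and take their product. The first has 4 states tracking partial matches of the forbidden pattern `xxy`; the second has 5 states tracking the input length modulo 5. A product state is a pair (one from each), accepting exactly when both do.
With 20 states:
          x    y  
>* q0     q1   q2 
   q1     q3   q4 
   q2     q5   q4 
   q3     q6   q7 
   q4     q8   q9 
   q5     q6   q9 
   q6    q10  q11 
   q7    q11  q11 
   q8    q10  q12 
   q9    q13  q12 
   q10   q14  q15 
   q11   q15  q15 
   q12   q16   q0 
   q13   q14   q0 
 * q14   q17  q18 
   q15   q18  q18 
 * q16   q17   q2 
   q17    q3  q19 
   q18   q19  q19 
   q19    q7   q7 
(> = start, * = accepting)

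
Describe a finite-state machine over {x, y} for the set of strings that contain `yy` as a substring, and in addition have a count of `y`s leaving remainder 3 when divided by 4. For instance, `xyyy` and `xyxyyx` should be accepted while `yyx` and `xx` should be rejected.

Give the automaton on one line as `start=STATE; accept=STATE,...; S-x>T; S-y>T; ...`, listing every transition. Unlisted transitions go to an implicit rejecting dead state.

start=q0; accept=q5; q0-x>q0; q0-y>q1; q1-x>q2; q1-y>q3; q2-x>q2; q2-y>q4; q3-x>q3; q3-y>q5; q4-x>q6; q4-y>q5; q5-x>q5; q5-y>q7; q6-x>q6; q6-y>q8; q7-x>q7; q7-y>q9; q8-x>q10; q8-y>q7; q9-x>q9; q9-y>q3; q10-x>q10; q10-y>q11; q11-x>q0; q11-y>q9

Handle the two conditions separately and then intersect. The first has 3 states tracking whether and how much of `yy` has been seen; the second has 4 states tracking the count of `y`s modulo 4. A product state is a pair (one from each), accepting exactly when both do.
          x    y  
>  q0     q0   q1 
   q1     q2   q3 
   q2     q2   q4 
   q3     q3   q5 
   q4     q6   q5 
 * q5     q5   q7 
   q6     q6   q8 
   q7     q7   q9 
   q8    q10   q7 
   q9     q9   q3 
   q10   q10  q11 
   q11    q0   q9 
(> = start, * = accepting)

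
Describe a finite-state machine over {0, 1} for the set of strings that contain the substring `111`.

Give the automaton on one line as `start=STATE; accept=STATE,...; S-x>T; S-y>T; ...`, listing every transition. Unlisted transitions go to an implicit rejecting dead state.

start=S0; accept=S3; S0-0>S0; S0-1>S1; S1-0>S0; S1-1>S2; S2-0>S0; S2-1>S3; S3-0>S3; S3-1>S3

States S0..S2 record the length of the longest prefix of `111` that matches the current input suffix. Reaching S3 means `111` has been seen, and we stay there forever. Accept from S3.
A 4-state machine:
        0   1  
>  S0   S0  S1 
   S1   S0  S2 
   S2   S0  S3 
 * S3   S3  S3 
(> = start, * = accepting)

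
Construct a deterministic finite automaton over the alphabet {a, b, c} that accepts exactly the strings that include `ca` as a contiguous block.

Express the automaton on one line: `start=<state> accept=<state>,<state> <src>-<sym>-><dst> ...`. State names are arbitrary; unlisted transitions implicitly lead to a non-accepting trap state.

start=s0 accept=s2 s0-a->s0 s0-b->s0 s0-c->s1 s1-a->s2 s1-b->s0 s1-c->s1 s2-a->s2 s2-b->s2 s2-c->s2

States s0..s1 record the length of the longest prefix of `ca` that matches the current input suffix. Reaching s2 means `ca` has been seen, and we stay there forever. Accept from s2.
With 3 states:
        a   b   c  
>  s0   s0  s0  s1 
   s1   s2  s0  s1 
 * s2   s2  s2  s2 
(> = start, * = accepting)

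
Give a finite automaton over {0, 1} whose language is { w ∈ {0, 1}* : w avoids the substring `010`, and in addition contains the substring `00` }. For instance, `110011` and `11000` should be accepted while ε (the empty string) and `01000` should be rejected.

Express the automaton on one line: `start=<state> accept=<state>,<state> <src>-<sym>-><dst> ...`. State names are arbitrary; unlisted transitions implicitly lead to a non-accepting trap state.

Handle the two conditions separately and then intersect. The first has 4 states tracking partial matches of the forbidden pattern `010`; the second has 3 states tracking whether and how much of `00` has been seen. A product state is a pair (one from each), accepting exactly when both do. After merging equivalent states the machine shrinks.
7 states suffice.
        0   1  
>  q0   q1  q0 
   q1   q2  q3 
 * q2   q2  q4 
   q3   q5  q0 
 * q4   q5  q6 
   q5   q5  q5 
 * q6   q2  q6 
(> = start, * = accepting)

start=q0 accept=q2,q4,q6 q0-0->q1 q0-1->q0 q1-0->q2 q1-1->q3 q2-0->q2 q2-1->q4 q3-0->q5 q3-1->q0 q4-0->q5 q4-1->q6 q5-0->q5 q5-1->q5 q6-0->q2 q6-1->q6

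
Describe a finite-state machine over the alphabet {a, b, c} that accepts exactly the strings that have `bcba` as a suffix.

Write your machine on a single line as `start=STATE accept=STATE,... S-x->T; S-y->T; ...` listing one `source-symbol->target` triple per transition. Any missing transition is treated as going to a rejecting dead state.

Remember how much of `bcba` the current input suffix matches. State q0 means no match yet; q1 means the last symbol is `b`; q2 means the last 2 symbols are `bc`; q3 means the last 3 symbols are `bcb`; q4 means the last 4 symbols are `bcba`. Only q4 accepts. On a mismatch, fall back to the longest proper suffix that is still a prefix of `bcba`.
        a   b   c  
>  q0   q0  q1  q0 
   q1   q0  q1  q2 
   q2   q0  q3  q0 
   q3   q4  q1  q2 
 * q4   q0  q1  q0 
(> = start, * = accepting)

start=q0; accept=q4; q0-a->q0; q0-b->q1; q0-c->q0; q1-a->q0; q1-b->q1; q1-c->q2; q2-a->q0; q2-b->q3; q2-c->q0; q3-a->q4; q3-b->q1; q3-c->q2; q4-a->q0; q4-b->q1; q4-c->q0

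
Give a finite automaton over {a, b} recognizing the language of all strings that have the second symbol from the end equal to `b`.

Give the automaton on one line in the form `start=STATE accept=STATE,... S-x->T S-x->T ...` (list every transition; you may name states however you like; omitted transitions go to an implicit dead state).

start=S0 accept=S5,S6 S0-a->S1 S0-b->S2 S1-a->S3 S1-b->S4 S2-a->S5 S2-b->S6 S3-a->S3 S3-b->S4 S4-a->S5 S4-b->S6 S5-a->S3 S5-b->S4 S6-a->S5 S6-b->S6

A DFA must remember the last 2 symbols (since which symbol is second-to-last isn't known until the input ends). Use one state per possible window of the last ≤2 symbols; accept from those whose window starts with `b`.
7 states suffice.
        a   b  
>  S0   S1  S2 
   S1   S3  S4 
   S2   S5  S6 
   S3   S3  S4 
   S4   S5  S6 
 * S5   S3  S4 
 * S6   S5  S6 
(> = start, * = accepting)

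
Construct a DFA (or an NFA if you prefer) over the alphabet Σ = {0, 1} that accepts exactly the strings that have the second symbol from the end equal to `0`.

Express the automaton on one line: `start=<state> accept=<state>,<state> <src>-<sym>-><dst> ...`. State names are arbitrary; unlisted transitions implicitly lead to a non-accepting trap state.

start=A accept=D,E A-0->B A-1->C B-0->D B-1->E C-0->F C-1->G D-0->D D-1->E E-0->F E-1->G F-0->D F-1->E G-0->F G-1->G

Because acceptance depends on a position counted from the end, the machine has to buffer the most recent 2 symbols. Make each state the string of the last up-to-2 symbols read; on input `x` shift the window left and append `x`. Accept when the buffered window has length 2 and begins with `0`.
       0  1 
>  A   B  C 
   B   D  E 
   C   F  G 
 * D   D  E 
 * E   F  G 
   F   D  E 
   G   F  G 
(> = start, * = accepting)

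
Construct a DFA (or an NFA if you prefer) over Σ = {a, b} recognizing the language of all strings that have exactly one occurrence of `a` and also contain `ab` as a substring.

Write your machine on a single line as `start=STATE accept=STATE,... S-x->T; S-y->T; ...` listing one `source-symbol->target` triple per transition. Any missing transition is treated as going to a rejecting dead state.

start=q0; accept=q3; q0-a->q1; q0-b->q0; q1-a->q2; q1-b->q3; q2-a->q2; q2-b->q4; q3-a->q4; q3-b->q3; q4-a->q4; q4-b->q4

Run two small machines in parallel and take their product. The first has 3 states tracking the count of `a`s, saturating at 2; the second has 3 states tracking whether and how much of `ab` has been seen. A product state is a pair (one from each), accepting exactly when both do.
With 5 states:
        a   b  
>  q0   q1  q0 
   q1   q2  q3 
   q2   q2  q4 
 * q3   q4  q3 
   q4   q4  q4 
(> = start, * = accepting)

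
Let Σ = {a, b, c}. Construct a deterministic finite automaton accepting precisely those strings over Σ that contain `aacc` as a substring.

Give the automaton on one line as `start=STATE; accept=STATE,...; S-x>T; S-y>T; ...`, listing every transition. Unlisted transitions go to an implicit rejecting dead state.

Track how much of `aacc` has been matched so far: state q0 is no progress, q4 is the absorbing accept state reached once `aacc` has occurred. Intermediate states record partial matches; on a mismatch, fall back to the longest reusable overlap.
With 5 states:
        a   b   c  
>  q0   q1  q0  q0 
   q1   q2  q0  q0 
   q2   q2  q0  q3 
   q3   q1  q0  q4 
 * q4   q4  q4  q4 
(> = start, * = accepting)

start=q0; accept=q4; q0-a>q1; q0-b>q0; q0-c>q0; q1-a>q2; q1-b>q0; q1-c>q0; q2-a>q2; q2-b>q0; q2-c>q3; q3-a>q1; q3-b>q0; q3-c>q4; q4-a>q4; q4-b>q4; q4-c>q4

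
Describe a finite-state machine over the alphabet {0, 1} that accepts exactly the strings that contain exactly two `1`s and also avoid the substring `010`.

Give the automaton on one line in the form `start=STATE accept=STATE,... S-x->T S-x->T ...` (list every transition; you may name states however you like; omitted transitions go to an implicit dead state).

start=q0 accept=q5,q7 q0-0->q1 q0-1->q2 q1-0->q1 q1-1->q3 q2-0->q4 q2-1->q5 q3-0->q6 q3-1->q5 q4-0->q4 q4-1->q7 q5-0->q5 q5-1->q6 q6-0->q6 q6-1->q6 q7-0->q6 q7-1->q6

Handle the two conditions separately and then intersect. The first has 4 states tracking the count of `1`s, saturating at 3; the second has 4 states tracking partial matches of the forbidden pattern `010`. A product state is a pair (one from each), accepting exactly when both do. Equivalent product states are then merged.
An 8-state machine:
        0   1  
>  q0   q1  q2 
   q1   q1  q3 
   q2   q4  q5 
   q3   q6  q5 
   q4   q4  q7 
 * q5   q5  q6 
   q6   q6  q6 
 * q7   q6  q6 
(> = start, * = accepting)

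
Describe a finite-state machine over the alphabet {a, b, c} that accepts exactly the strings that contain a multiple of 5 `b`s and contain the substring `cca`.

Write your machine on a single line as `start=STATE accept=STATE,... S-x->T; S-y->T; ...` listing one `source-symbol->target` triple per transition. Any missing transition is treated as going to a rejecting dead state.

start=q0; accept=q9; q0-a->q0; q0-b->q1; q0-c->q2; q1-a->q1; q1-b->q3; q1-c->q4; q2-a->q0; q2-b->q1; q2-c->q5; q3-a->q3; q3-b->q6; q3-c->q7; q4-a->q1; q4-b->q3; q4-c->q8; q5-a->q9; q5-b->q1; q5-c->q5; q6-a->q6; q6-b->q10; q6-c->q11; q7-a->q3; q7-b->q6; q7-c->q12; q8-a->q13; q8-b->q3; q8-c->q8; q9-a->q9; q9-b->q13; q9-c->q9; q10-a->q10; q10-b->q0; q10-c->q14; q11-a->q6; q11-b->q10; q11-c->q15; q12-a->q16; q12-b->q6; q12-c->q12; q13-a->q13; q13-b->q16; q13-c->q13; q14-a->q10; q14-b->q0; q14-c->q17; q15-a->q18; q15-b->q10; q15-c->q15; q16-a->q16; q16-b->q18; q16-c->q16; q17-a->q19; q17-b->q0; q17-c->q17; q18-a->q18; q18-b->q19; q18-c->q18; q19-a->q19; q19-b->q9; q19-c->q19

Build one automaton per condition and run them in lockstep. The first has 5 states tracking the count of `b`s modulo 5; the second has 4 states tracking whether and how much of `cca` has been seen. A product state is a pair (one from each), accepting exactly when both do.
20 states suffice.
          a    b    c  
>  q0     q0   q1   q2 
   q1     q1   q3   q4 
   q2     q0   q1   q5 
   q3     q3   q6   q7 
   q4     q1   q3   q8 
   q5     q9   q1   q5 
   q6     q6  q10  q11 
   q7     q3   q6  q12 
   q8    q13   q3   q8 
 * q9     q9  q13   q9 
   q10   q10   q0  q14 
   q11    q6  q10  q15 
   q12   q16   q6  q12 
   q13   q13  q16  q13 
   q14   q10   q0  q17 
   q15   q18  q10  q15 
   q16   q16  q18  q16 
   q17   q19   q0  q17 
   q18   q18  q19  q18 
   q19   q19   q9  q19 
(> = start, * = accepting)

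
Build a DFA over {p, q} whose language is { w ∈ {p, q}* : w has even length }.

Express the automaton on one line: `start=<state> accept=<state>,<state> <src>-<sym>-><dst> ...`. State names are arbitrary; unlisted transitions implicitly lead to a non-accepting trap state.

start=S0 accept=S0 S0-p->S1 S0-q->S1 S1-p->S0 S1-q->S0

Only the length mod 2 matters, so use a 2-cycle: from any state, every input symbol moves to the next state, wrapping S1 back to S0. Mark S0 accepting.
        p   q  
>* S0   S1  S1 
   S1   S0  S0 
(> = start, * = accepting)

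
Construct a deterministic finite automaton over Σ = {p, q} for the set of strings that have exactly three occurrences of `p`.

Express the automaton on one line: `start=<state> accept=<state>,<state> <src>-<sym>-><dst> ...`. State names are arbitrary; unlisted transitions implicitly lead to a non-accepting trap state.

Count `p`s, saturating at 4: states A through D mean 0 through 3 `p`s seen; E means more than 3. Each `p` increments (capped at E); other symbols loop. Accept from {D}.
       p  q 
>  A   B  A 
   B   C  B 
   C   D  C 
 * D   E  D 
   E   E  E 
(> = start, * = accepting)

start=A accept=D A-p->B A-q->A B-p->C B-q->B C-p->D C-q->C D-p->E D-q->D E-p->E E-q->E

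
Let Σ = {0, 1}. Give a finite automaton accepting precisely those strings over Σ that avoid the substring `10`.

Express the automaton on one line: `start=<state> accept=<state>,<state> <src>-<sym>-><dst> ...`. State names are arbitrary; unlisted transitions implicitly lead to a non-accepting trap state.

start=q0 accept=q0,q1 q0-0->q0 q0-1->q1 q1-0->q2 q1-1->q1 q2-0->q2 q2-1->q2

This is the complement of 'contains `10`'. Use the same substring-matching states — q0 through q2 holding how much of `10` has just been matched — but flip the accepting set: everything except the trap q2 accepts.
With 3 states:
        0   1  
>* q0   q0  q1 
 * q1   q2  q1 
   q2   q2  q2 
(> = start, * = accepting)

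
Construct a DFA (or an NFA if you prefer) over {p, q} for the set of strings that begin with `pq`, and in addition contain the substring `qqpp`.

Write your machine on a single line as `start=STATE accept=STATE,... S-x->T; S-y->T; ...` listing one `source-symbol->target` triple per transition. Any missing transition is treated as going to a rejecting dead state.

start=A; accept=H; A-p->B; A-q->C; B-p->C; B-q->D; C-p->C; C-q->C; D-p->E; D-q->F; E-p->E; E-q->D; F-p->G; F-q->F; G-p->H; G-q->D; H-p->H; H-q->H

Build one automaton per condition and run them in lockstep. One (4 states) tracks whether the input so far still matches the prefix `pq`; the other (5 states) tracks whether and how much of `qqpp` has been seen. Each combined state is a pair, one component from each; accept when both components accept. After merging equivalent states the machine shrinks.
An 8-state machine:
       p  q 
>  A   B  C 
   B   C  D 
   C   C  C 
   D   E  F 
   E   E  D 
   F   G  F 
   G   H  D 
 * H   H  H 
(> = start, * = accepting)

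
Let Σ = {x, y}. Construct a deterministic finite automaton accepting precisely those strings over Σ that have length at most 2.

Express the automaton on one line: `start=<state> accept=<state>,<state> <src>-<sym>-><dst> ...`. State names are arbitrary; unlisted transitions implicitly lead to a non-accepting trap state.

Count input length up to 3: every symbol moves from S0 toward S3, which means 'more than 2' and absorbs. Accept from {S0, S1, S2}.
        x   y  
>* S0   S1  S1 
 * S1   S2  S2 
 * S2   S3  S3 
   S3   S3  S3 
(> = start, * = accepting)

start=S0 accept=S0,S1,S2 S0-x->S1 S0-y->S1 S1-x->S2 S1-y->S2 S2-x->S3 S2-y->S3 S3-x->S3 S3-y->S3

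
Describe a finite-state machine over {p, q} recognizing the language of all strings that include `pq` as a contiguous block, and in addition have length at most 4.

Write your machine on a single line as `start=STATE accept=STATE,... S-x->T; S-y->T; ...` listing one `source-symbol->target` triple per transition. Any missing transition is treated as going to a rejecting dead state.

start=s0; accept=s4,s7,s9; s0-p->s1; s0-q->s2; s1-p->s3; s1-q->s4; s2-p->s3; s2-q->s5; s3-p->s6; s3-q->s7; s4-p->s7; s4-q->s7; s5-p->s6; s5-q->s8; s6-p->s8; s6-q->s9; s7-p->s9; s7-q->s9; s8-p->s8; s8-q->s8; s9-p->s8; s9-q->s8

Run two small machines in parallel and take their product. One (3 states) tracks whether and how much of `pq` has been seen; the other (6 states) tracks the input length, saturating at 5. Each combined state is a pair, one component from each; accept when both components accept. After merging equivalent states the machine shrinks.
10 states suffice.
        p   q  
>  s0   s1  s2 
   s1   s3  s4 
   s2   s3  s5 
   s3   s6  s7 
 * s4   s7  s7 
   s5   s6  s8 
   s6   s8  s9 
 * s7   s9  s9 
   s8   s8  s8 
 * s9   s8  s8 
(> = start, * = accepting)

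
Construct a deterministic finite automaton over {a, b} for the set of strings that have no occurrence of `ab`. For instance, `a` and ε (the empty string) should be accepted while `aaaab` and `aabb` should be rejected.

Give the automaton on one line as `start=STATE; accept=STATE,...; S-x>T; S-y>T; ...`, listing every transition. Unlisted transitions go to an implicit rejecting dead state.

Track partial matches of the forbidden pattern `ab`. State q2 is a dead state reached once `ab` has occurred; every other state accepts. q0 means no part of `ab` is currently matched.
With 3 states:
        a   b  
>* q0   q1  q0 
 * q1   q1  q2 
   q2   q2  q2 
(> = start, * = accepting)

start=q0; accept=q0,q1; q0-a>q1; q0-b>q0; q1-a>q1; q1-b>q2; q2-a>q2; q2-b>q2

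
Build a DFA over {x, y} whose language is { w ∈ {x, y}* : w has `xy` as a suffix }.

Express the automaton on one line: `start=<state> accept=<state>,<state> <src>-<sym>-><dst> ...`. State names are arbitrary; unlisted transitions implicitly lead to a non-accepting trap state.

start=q0 accept=q2 q0-x->q1 q0-y->q0 q1-x->q1 q1-y->q2 q2-x->q1 q2-y->q0

Remember how much of `xy` the current input suffix matches. State q0 means no match yet; q1 means the last symbol is `x`; q2 means the last 2 symbols are `xy`. Only q2 accepts. On a mismatch, fall back to the longest proper suffix that is still a prefix of `xy`.
        x   y  
>  q0   q1  q0 
   q1   q1  q2 
 * q2   q1  q0 
(> = start, * = accepting)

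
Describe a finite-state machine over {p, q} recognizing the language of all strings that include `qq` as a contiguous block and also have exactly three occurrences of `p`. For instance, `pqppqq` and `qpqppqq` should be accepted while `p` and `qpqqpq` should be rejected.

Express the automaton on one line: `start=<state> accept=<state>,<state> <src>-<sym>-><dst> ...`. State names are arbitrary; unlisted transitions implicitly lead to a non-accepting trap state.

Build one automaton per condition and run them in lockstep. One (3 states) tracks whether and how much of `qq` has been seen; the other (5 states) tracks the count of `p`s, saturating at 4. Each combined state is a pair, one component from each; accept when both components accept. Minimizing collapses redundant product states.
A 13-state machine:
          p    q  
>  s0     s1   s2 
   s1     s3   s4 
   s2     s1   s5 
   s3     s6   s7 
   s4     s3   s8 
   s5     s8   s5 
   s6     s9  s10 
   s7     s6  s11 
   s8    s11   s8 
   s9     s9   s9 
   s10    s9  s12 
   s11   s12  s11 
 * s12    s9  s12 
(> = start, * = accepting)

start=s0 accept=s12 s0-p->s1 s0-q->s2 s1-p->s3 s1-q->s4 s2-p->s1 s2-q->s5 s3-p->s6 s3-q->s7 s4-p->s3 s4-q->s8 s5-p->s8 s5-q->s5 s6-p->s9 s6-q->s10 s7-p->s6 s7-q->s11 s8-p->s11 s8-q->s8 s9-p->s9 s9-q->s9 s10-p->s9 s10-q->s12 s11-p->s12 s11-q->s11 s12-p->s9 s12-q->s12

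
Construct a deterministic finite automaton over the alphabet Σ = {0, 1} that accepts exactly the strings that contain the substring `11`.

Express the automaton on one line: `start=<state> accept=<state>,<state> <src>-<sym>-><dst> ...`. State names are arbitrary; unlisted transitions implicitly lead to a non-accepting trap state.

start=S0 accept=S2 S0-0->S0 S0-1->S1 S1-0->S0 S1-1->S2 S2-0->S2 S2-1->S2

States S0..S1 record the length of the longest prefix of `11` that matches the current input suffix. Reaching S2 means `11` has been seen, and we stay there forever. Accept from S2.
3 states suffice.
        0   1  
>  S0   S0  S1 
   S1   S0  S2 
 * S2   S2  S2 
(> = start, * = accepting)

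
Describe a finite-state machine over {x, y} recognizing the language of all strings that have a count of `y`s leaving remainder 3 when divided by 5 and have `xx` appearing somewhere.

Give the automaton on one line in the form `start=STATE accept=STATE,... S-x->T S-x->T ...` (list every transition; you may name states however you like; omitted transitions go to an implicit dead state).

Handle the two conditions separately and then intersect. The first has 5 states tracking the count of `y`s modulo 5; the second has 3 states tracking whether and how much of `xx` has been seen. A product state is a pair (one from each), accepting exactly when both do.
          x    y  
>  q0     q1   q2 
   q1     q3   q2 
   q2     q4   q5 
   q3     q3   q6 
   q4     q6   q5 
   q5     q7   q8 
   q6     q6   q9 
   q7     q9   q8 
   q8    q10  q11 
   q9     q9  q12 
   q10   q12  q11 
   q11   q13   q0 
 * q12   q12  q14 
   q13   q14   q0 
   q14   q14   q3 
(> = start, * = accepting)

start=q0 accept=q12 q0-x->q1 q0-y->q2 q1-x->q3 q1-y->q2 q2-x->q4 q2-y->q5 q3-x->q3 q3-y->q6 q4-x->q6 q4-y->q5 q5-x->q7 q5-y->q8 q6-x->q6 q6-y->q9 q7-x->q9 q7-y->q8 q8-x->q10 q8-y->q11 q9-x->q9 q9-y->q12 q10-x->q12 q10-y->q11 q11-x->q13 q11-y->q0 q12-x->q12 q12-y->q14 q13-x->q14 q13-y->q0 q14-x->q14 q14-y->q3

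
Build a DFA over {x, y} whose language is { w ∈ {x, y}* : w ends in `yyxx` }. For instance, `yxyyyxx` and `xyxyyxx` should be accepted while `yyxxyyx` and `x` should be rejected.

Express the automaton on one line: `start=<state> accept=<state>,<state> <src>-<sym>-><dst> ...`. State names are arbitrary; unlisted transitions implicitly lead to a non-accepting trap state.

start=s0 accept=s4 s0-x->s0 s0-y->s1 s1-x->s0 s1-y->s2 s2-x->s3 s2-y->s2 s3-x->s4 s3-y->s1 s4-x->s0 s4-y->s1

Remember how much of `yyxx` the current input suffix matches. State s0 means no match yet; s1 means the last symbol is `y`; s2 means the last 2 symbols are `yy`; s3 means the last 3 symbols are `yyx`; s4 means the last 4 symbols are `yyxx`. Only s4 accepts. On a mismatch, fall back to the longest proper suffix that is still a prefix of `yyxx`.
5 states suffice.
        x   y  
>  s0   s0  s1 
   s1   s0  s2 
   s2   s3  s2 
   s3   s4  s1 
 * s4   s0  s1 
(> = start, * = accepting)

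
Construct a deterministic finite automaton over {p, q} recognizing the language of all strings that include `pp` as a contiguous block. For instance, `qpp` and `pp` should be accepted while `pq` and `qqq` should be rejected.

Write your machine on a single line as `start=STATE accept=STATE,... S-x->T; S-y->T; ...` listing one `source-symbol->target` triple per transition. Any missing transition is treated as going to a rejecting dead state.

States S0..S1 record the length of the longest prefix of `pp` that matches the current input suffix. Reaching S2 means `pp` has been seen, and we stay there forever. Accept from S2.
        p   q  
>  S0   S1  S0 
   S1   S2  S0 
 * S2   S2  S2 
(> = start, * = accepting)

start=S0; accept=S2; S0-p->S1; S0-q->S0; S1-p->S2; S1-q->S0; S2-p->S2; S2-q->S2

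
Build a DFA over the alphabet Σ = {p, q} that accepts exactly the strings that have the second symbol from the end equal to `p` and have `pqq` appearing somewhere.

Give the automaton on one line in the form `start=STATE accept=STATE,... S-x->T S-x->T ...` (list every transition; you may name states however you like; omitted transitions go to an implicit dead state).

start=s0 accept=s5,s6 s0-p->s1 s0-q->s0 s1-p->s1 s1-q->s2 s2-p->s1 s2-q->s3 s3-p->s4 s3-q->s3 s4-p->s5 s4-q->s6 s5-p->s5 s5-q->s6 s6-p->s4 s6-q->s3

Handle the two conditions separately and then intersect. The first has 7 states tracking the last 2 symbols read; the second has 4 states tracking whether and how much of `pqq` has been seen. A product state is a pair (one from each), accepting exactly when both do. Equivalent product states are then merged.
        p   q  
>  s0   s1  s0 
   s1   s1  s2 
   s2   s1  s3 
   s3   s4  s3 
   s4   s5  s6 
 * s5   s5  s6 
 * s6   s4  s3 
(> = start, * = accepting)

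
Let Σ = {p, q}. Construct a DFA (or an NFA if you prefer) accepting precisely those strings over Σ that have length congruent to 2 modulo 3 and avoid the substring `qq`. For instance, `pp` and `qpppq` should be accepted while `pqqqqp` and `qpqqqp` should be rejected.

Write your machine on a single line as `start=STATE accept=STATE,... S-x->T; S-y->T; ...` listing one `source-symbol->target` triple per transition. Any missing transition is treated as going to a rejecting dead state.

start=S0; accept=S3,S4; S0-p->S1; S0-q->S2; S1-p->S3; S1-q->S4; S2-p->S3; S2-q->S5; S3-p->S0; S3-q->S6; S4-p->S0; S4-q->S5; S5-p->S5; S5-q->S5; S6-p->S1; S6-q->S5

Handle the two conditions separately and then intersect. One (3 states) tracks the input length modulo 3; the other (3 states) tracks partial matches of the forbidden pattern `qq`. Each combined state is a pair, one component from each; accept when both components accept. After merging equivalent states the machine shrinks.
        p   q  
>  S0   S1  S2 
   S1   S3  S4 
   S2   S3  S5 
 * S3   S0  S6 
 * S4   S0  S5 
   S5   S5  S5 
   S6   S1  S5 
(> = start, * = accepting)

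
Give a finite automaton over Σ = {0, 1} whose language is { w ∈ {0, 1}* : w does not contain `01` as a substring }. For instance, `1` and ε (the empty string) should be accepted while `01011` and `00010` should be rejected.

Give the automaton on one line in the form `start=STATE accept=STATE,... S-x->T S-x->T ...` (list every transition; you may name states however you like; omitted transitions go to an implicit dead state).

Track partial matches of the forbidden pattern `01`. State q2 is a dead state reached once `01` has occurred; every other state accepts. q0 means no part of `01` is currently matched.
        0   1  
>* q0   q1  q0 
 * q1   q1  q2 
   q2   q2  q2 
(> = start, * = accepting)

start=q0 accept=q0,q1 q0-0->q1 q0-1->q0 q1-0->q1 q1-1->q2 q2-0->q2 q2-1->q2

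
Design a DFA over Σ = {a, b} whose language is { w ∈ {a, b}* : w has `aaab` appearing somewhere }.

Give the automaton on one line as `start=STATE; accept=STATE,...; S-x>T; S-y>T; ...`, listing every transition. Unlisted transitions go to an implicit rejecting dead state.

start=S0; accept=S4; S0-a>S1; S0-b>S0; S1-a>S2; S1-b>S0; S2-a>S3; S2-b>S0; S3-a>S3; S3-b>S4; S4-a>S4; S4-b>S4

States S0..S3 record the length of the longest prefix of `aaab` that matches the current input suffix. Reaching S4 means `aaab` has been seen, and we stay there forever. Accept from S4.
With 5 states:
        a   b  
>  S0   S1  S0 
   S1   S2  S0 
   S2   S3  S0 
   S3   S3  S4 
 * S4   S4  S4 
(> = start, * = accepting)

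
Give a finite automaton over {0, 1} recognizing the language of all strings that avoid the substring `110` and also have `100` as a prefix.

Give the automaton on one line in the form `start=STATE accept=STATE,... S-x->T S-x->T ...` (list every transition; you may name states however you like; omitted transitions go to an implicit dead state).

Run two small machines in parallel and take their product. The first has 4 states tracking partial matches of the forbidden pattern `110`; the second has 5 states tracking whether the input so far still matches the prefix `100`. A product state is a pair (one from each), accepting exactly when both do.
With 11 states:
       0  1 
>  A   B  C 
   B   B  D 
   C   E  F 
   D   B  F 
   E   G  D 
   F   H  F 
 * G   G  I 
   H   H  H 
 * I   G  J 
 * J   K  J 
   K   K  K 
(> = start, * = accepting)

start=A accept=G,I,J A-0->B A-1->C B-0->B B-1->D C-0->E C-1->F D-0->B D-1->F E-0->G E-1->D F-0->H F-1->F G-0->G G-1->I H-0->H H-1->H I-0->G I-1->J J-0->K J-1->J K-0->K K-1->K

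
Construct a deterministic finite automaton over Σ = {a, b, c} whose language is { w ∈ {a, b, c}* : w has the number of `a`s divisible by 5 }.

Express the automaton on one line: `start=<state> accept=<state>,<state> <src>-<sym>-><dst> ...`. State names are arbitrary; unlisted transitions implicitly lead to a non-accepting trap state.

Keep the running count of `a`s modulo 5: each `a` advances along the cycle s0 → s1 → s2 → s3 → s4 → s0 while other symbols loop. Accept at s0.
5 states suffice.
        a   b   c  
>* s0   s1  s0  s0 
   s1   s2  s1  s1 
   s2   s3  s2  s2 
   s3   s4  s3  s3 
   s4   s0  s4  s4 
(> = start, * = accepting)

start=s0 accept=s0 s0-a->s1 s0-b->s0 s0-c->s0 s1-a->s2 s1-b->s1 s1-c->s1 s2-a->s3 s2-b->s2 s2-c->s2 s3-a->s4 s3-b->s3 s3-c->s3 s4-a->s0 s4-b->s4 s4-c->s4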